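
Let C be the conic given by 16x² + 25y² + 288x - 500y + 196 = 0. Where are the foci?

Group the x- and y-terms: 16(x² + 18x) + 25(y² - 20y) = -196
16(x + 9)² + 25(y - 10)² = -196 + 1296 + 2500 = 3600
Divide by 3600: (x + 9)²/225 + (y - 10)²/144 = 1
Ellipse, center (-9, 10), major axis horizontal; a² = 225, b² = 144.
c² = a² - b² = 225 - 144 = 81, so c = 9.
Foci lie on the horizontal axis through the center: (h ± c, k).

(-18, 10) and (0, 10)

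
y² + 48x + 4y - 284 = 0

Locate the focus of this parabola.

(-6, -2)

Only y is squared. Complete the square in y: (y + 2)² = -48(x - 6).
Vertex (6, -2); 4p = -48 so p = -12. Opens left.
Focus is p units from the vertex along the axis: (h + p, k).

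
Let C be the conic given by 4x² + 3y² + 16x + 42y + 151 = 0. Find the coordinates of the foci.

Rearranging, 4(x² + 4x) + 3(y² + 14y) = -151.
Complete the square: 4(x + 2)² + 3(y + 7)² = -151 + 16 + 147 = 12
Divide through by 12 to get (x + 2)²/3 + (y + 7)²/4 = 1.
Ellipse, center (-2, -7), major axis vertical; a² = 4, b² = 3.
c² = a² - b² = 4 - 3 = 1, so c = 1.
Foci lie on the vertical axis through the center: (h, k ± c).

(-2, -8) and (-2, -6)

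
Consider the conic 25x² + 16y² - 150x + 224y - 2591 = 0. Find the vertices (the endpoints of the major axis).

(3, -22) and (3, 8)

Group the x- and y-terms: 25(x² - 6x) + 16(y² + 14y) = 2591
Completing the square gives 25(x - 3)² + 16(y + 7)² = 2591 + 225 + 784 = 3600.
Divide through by 3600 to get (x - 3)²/144 + (y + 7)²/225 = 1.
Ellipse, center (3, -7), major axis vertical; a² = 225, b² = 144.
a = 15. Vertices at (h, k ± a).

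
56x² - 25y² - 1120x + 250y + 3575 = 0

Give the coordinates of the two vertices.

Group: 56(x² - 20x) -25(y² - 10y) = -3575
Complete the square: 56(x - 10)² -25(y - 5)² = -3575 + 5600 - 625 = 1400
Divide through by 1400 to get (x - 10)²/25 - (y - 5)²/56 = 1.
Hyperbola, center (10, 5), transverse axis horizontal; a² = 25, b² = 56.
a = 5. Vertices at (h ± a, k).

(5, 5) and (15, 5)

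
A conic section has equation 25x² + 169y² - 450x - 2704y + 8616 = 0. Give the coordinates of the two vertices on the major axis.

(-4, 8) and (22, 8)

Group: 25(x² - 18x) + 169(y² - 16y) = -8616
Complete the square in x and y: 25(x - 9)² + 169(y - 8)² = -8616 + 2025 + 10816 = 4225
Divide through by 4225 to get (x - 9)²/169 + (y - 8)²/25 = 1.
Ellipse, center (9, 8), major axis horizontal; a² = 169, b² = 25.
a = 13. Vertices at (h ± a, k).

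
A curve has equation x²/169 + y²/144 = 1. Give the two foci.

Center (0, 0). The larger denominator 169 sits under the x-term, so the major axis is horizontal; a² = 169, b² = 144.
c² = a² - b² = 169 - 144 = 25, so c = 5.
Foci lie on the horizontal axis through the center: (h ± c, k).

(-5, 0) and (5, 0)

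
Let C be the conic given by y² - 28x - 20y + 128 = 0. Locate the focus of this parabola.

Only y is squared. Complete the square in y: (y - 10)² = 28(x - 1).
Vertex (1, 10); 4p = 28 so p = 7. Opens right.
Focus is p units from the vertex along the axis: (h + p, k).

(8, 10)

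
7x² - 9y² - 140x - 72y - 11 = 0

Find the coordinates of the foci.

Rearranging, 7(x² - 20x) -9(y² + 8y) = 11.
Complete the square: 7(x - 10)² -9(y + 4)² = 11 + 700 - 144 = 567
Divide through by 567 to get (x - 10)²/81 - (y + 4)²/63 = 1.
Hyperbola, center (10, -4), transverse axis horizontal; a² = 81, b² = 63.
c² = a² + b² = 81 + 63 = 144, so c = 12.
Foci lie on the horizontal axis through the center: (h ± c, k).

(-2, -4) and (22, -4)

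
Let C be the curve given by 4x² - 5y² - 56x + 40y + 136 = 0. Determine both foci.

(7, 1) and (7, 7)

Group the x- and y-terms: 4(x² - 14x) -5(y² - 8y) = -136
Completing the square gives 4(x - 7)² -5(y - 4)² = -136 + 196 - 80 = -20.
Divide through by -20 to get (y - 4)²/4 - (x - 7)²/5 = 1.
Hyperbola, center (7, 4), transverse axis vertical; a² = 4, b² = 5.
c² = a² + b² = 4 + 5 = 9, so c = 3.
Foci lie on the vertical axis through the center: (h, k ± c).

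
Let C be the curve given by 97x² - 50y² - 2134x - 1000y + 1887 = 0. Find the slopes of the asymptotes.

Rearranging, 97(x² - 22x) -50(y² + 20y) = -1887.
Complete the square: 97(x - 11)² -50(y + 10)² = -1887 + 11737 - 5000 = 4850
Dividing both sides by 4850: (x - 11)²/50 - (y + 10)²/97 = 1
Hyperbola, center (11, -10), transverse axis horizontal; a² = 50, b² = 97.
For a horizontal hyperbola the asymptotes have slope ±b/a.
Here that is ±√97/5√2 = ±√194/10.

√194/10 and -√194/10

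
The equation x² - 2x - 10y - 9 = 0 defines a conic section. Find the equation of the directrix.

Only x is squared. Complete the square in x: (x - 1)² = 10(y + 1).
Vertex (1, -1); 4p = 10 so p = 5/2. Opens up.
Directrix is the horizontal line y = k − p = -1 − (5/2) = -7/2.

y = -7/2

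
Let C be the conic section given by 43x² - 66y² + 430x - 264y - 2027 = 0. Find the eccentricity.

Collect terms: 43(x² + 10x) -66(y² + 4y) = 2027
Completing the square gives 43(x + 5)² -66(y + 2)² = 2027 + 1075 - 264 = 2838.
Divide by 2838: (x + 5)²/66 - (y + 2)²/43 = 1
Hyperbola, center (-5, -2), transverse axis horizontal; a² = 66, b² = 43.
c² = a² + b² = 109, so c = √109.
e = c/a = √109/√66 = √7194/66.

e = √7194/66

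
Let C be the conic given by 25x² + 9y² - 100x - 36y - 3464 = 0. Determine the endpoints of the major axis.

25(x² - 4x) + 9(y² - 4y) = 3464
Complete the square: 25(x - 2)² + 9(y - 2)² = 3464 + 100 + 36 = 3600
Dividing both sides by 3600: (x - 2)²/144 + (y - 2)²/400 = 1
Ellipse, center (2, 2), major axis vertical; a² = 400, b² = 144.
a = 20. Vertices at (h, k ± a).

(2, -18) and (2, 22)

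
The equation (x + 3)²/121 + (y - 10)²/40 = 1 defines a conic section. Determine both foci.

Center (-3, 10). The larger denominator 121 sits under the x-term, so the major axis is horizontal; a² = 121, b² = 40.
c² = a² - b² = 121 - 40 = 81, so c = 9.
Foci lie on the horizontal axis through the center: (h ± c, k).

(-12, 10) and (6, 10)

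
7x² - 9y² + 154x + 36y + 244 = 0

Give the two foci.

(-23, 2) and (1, 2)

7(x² + 22x) -9(y² - 4y) = -244
7(x + 11)² -9(y - 2)² = -244 + 847 - 36 = 567
Divide by 567: (x + 11)²/81 - (y - 2)²/63 = 1
Hyperbola, center (-11, 2), transverse axis horizontal; a² = 81, b² = 63.
c² = a² + b² = 81 + 63 = 144, so c = 12.
Foci lie on the horizontal axis through the center: (h ± c, k).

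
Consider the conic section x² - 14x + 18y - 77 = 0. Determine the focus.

Only x is squared. Complete the square in x: (x - 7)² = -18(y - 7).
Vertex (7, 7); 4p = -18 so p = -9/2. Opens down.
Focus is p units from the vertex along the axis: (h, k + p).

(7, 5/2)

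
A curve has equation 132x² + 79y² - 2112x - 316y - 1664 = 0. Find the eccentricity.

e = √1749/66

Rearranging, 132(x² - 16x) + 79(y² - 4y) = 1664.
Completing the square gives 132(x - 8)² + 79(y - 2)² = 1664 + 8448 + 316 = 10428.
Dividing both sides by 10428: (x - 8)²/79 + (y - 2)²/132 = 1
Ellipse, center (8, 2), major axis vertical; a² = 132, b² = 79.
c² = a² - b² = 53, so c = √53.
e = c/a = √53/2√33 = √1749/66.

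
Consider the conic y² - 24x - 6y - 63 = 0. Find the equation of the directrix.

Only y is squared. Complete the square in y: (y - 3)² = 24(x + 3).
Vertex (-3, 3); 4p = 24 so p = 6. Opens right.
Directrix is the vertical line x = h − p = -3 − (6) = -9.

x = -9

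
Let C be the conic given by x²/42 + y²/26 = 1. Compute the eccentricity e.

e = 2√42/21

Center (0, 0). The larger denominator 42 sits under the x-term, so the major axis is horizontal; a² = 42, b² = 26.
c² = a² - b² = 16, so c = 4.
e = c/a = 4/√42 = 2√42/21.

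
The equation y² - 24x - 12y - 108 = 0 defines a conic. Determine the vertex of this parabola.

(-6, 6)

Only y is squared. Complete the square in y: (y - 6)² = 24(x + 6).
Vertex (-6, 6); 4p = 24 so p = 6. Opens right.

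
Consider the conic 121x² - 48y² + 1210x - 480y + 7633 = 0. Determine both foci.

Collect terms: 121(x² + 10x) -48(y² + 10y) = -7633
Complete the square in x and y: 121(x + 5)² -48(y + 5)² = -7633 + 3025 - 1200 = -5808
Divide by -5808: (y + 5)²/121 - (x + 5)²/48 = 1
Hyperbola, center (-5, -5), transverse axis vertical; a² = 121, b² = 48.
c² = a² + b² = 121 + 48 = 169, so c = 13.
Foci lie on the vertical axis through the center: (h, k ± c).

(-5, -18) and (-5, 8)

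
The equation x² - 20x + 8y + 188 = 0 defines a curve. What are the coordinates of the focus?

(10, -13)

Only x is squared. Complete the square in x: (x - 10)² = -8(y + 11).
Vertex (10, -11); 4p = -8 so p = -2. Opens down.
Focus is p units from the vertex along the axis: (h, k + p).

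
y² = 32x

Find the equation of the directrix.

Vertex (0, 0); 4p = 32 so p = 8. Opens right.
Directrix is the vertical line x = h − p = 0 − (8) = -8.

x = -8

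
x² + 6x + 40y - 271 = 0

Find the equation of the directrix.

y = 17

Only x is squared. Complete the square in x: (x + 3)² = -40(y - 7).
Vertex (-3, 7); 4p = -40 so p = -10. Opens down.
Directrix is the horizontal line y = k − p = 7 − (-10) = 17.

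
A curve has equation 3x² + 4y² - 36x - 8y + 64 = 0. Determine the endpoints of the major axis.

(2, 1) and (10, 1)

Rearranging, 3(x² - 12x) + 4(y² - 2y) = -64.
Complete the square in x and y: 3(x - 6)² + 4(y - 1)² = -64 + 108 + 4 = 48
Dividing both sides by 48: (x - 6)²/16 + (y - 1)²/12 = 1
Ellipse, center (6, 1), major axis horizontal; a² = 16, b² = 12.
a = 4. Vertices at (h ± a, k).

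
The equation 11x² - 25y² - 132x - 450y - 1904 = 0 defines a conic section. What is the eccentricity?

Group: 11(x² - 12x) -25(y² + 18y) = 1904
Complete the square in x and y: 11(x - 6)² -25(y + 9)² = 1904 + 396 - 2025 = 275
Dividing both sides by 275: (x - 6)²/25 - (y + 9)²/11 = 1
Hyperbola, center (6, -9), transverse axis horizontal; a² = 25, b² = 11.
c² = a² + b² = 36, so c = 6.
e = c/a = 6/5.

e = 6/5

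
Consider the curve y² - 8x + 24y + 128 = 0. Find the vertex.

Only y is squared. Complete the square in y: (y + 12)² = 8(x + 2).
Vertex (-2, -12); 4p = 8 so p = 2. Opens right.

(-2, -12)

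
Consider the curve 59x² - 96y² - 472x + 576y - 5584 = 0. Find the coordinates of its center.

(4, 3)

Group: 59(x² - 8x) -96(y² - 6y) = 5584
Completing the square gives 59(x - 4)² -96(y - 3)² = 5584 + 944 - 864 = 5664.
Divide by 5664: (x - 4)²/96 - (y - 3)²/59 = 1
Hyperbola with center (4, 3).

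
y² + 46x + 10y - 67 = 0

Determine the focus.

(-19/2, -5)

Only y is squared. Complete the square in y: (y + 5)² = -46(x - 2).
Vertex (2, -5); 4p = -46 so p = -23/2. Opens left.
Focus is p units from the vertex along the axis: (h + p, k).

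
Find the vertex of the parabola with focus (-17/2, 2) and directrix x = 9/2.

(-2, 2)

The vertex is the midpoint between the focus and the directrix along the axis of symmetry.
Axis is horizontal (directrix is vertical). Vertex x-coordinate = (-17/2 + 9/2)/2 = -2; y-coordinate = 2.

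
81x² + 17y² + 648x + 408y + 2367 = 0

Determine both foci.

(-4, -20) and (-4, -4)

Group: 81(x² + 8x) + 17(y² + 24y) = -2367
Complete the square: 81(x + 4)² + 17(y + 12)² = -2367 + 1296 + 2448 = 1377
Divide through by 1377 to get (x + 4)²/17 + (y + 12)²/81 = 1.
Ellipse, center (-4, -12), major axis vertical; a² = 81, b² = 17.
c² = a² - b² = 81 - 17 = 64, so c = 8.
Foci lie on the vertical axis through the center: (h, k ± c).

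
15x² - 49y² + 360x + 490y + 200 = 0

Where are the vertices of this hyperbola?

Group the x- and y-terms: 15(x² + 24x) -49(y² - 10y) = -200
15(x + 12)² -49(y - 5)² = -200 + 2160 - 1225 = 735
Divide through by 735 to get (x + 12)²/49 - (y - 5)²/15 = 1.
Hyperbola, center (-12, 5), transverse axis horizontal; a² = 49, b² = 15.
a = 7. Vertices at (h ± a, k).

(-19, 5) and (-5, 5)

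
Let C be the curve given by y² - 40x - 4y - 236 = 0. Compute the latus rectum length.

Only y is squared. Complete the square in y: (y - 2)² = 40(x + 6).
Vertex (-6, 2); 4p = 40 so p = 10. Opens right.
Latus rectum length = |4p| = 40.

40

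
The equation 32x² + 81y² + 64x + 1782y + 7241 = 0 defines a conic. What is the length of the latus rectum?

32(x² + 2x) + 81(y² + 22y) = -7241
Completing the square gives 32(x + 1)² + 81(y + 11)² = -7241 + 32 + 9801 = 2592.
Divide by 2592: (x + 1)²/81 + (y + 11)²/32 = 1
Ellipse, center (-1, -11), major axis horizontal; a² = 81, b² = 32.
Latus rectum length = 2b²/a = 2·32/9 = 64/9.

64/9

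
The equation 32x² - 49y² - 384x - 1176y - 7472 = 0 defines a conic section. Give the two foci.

Rearranging, 32(x² - 12x) -49(y² + 24y) = 7472.
Completing the square gives 32(x - 6)² -49(y + 12)² = 7472 + 1152 - 7056 = 1568.
Divide through by 1568 to get (x - 6)²/49 - (y + 12)²/32 = 1.
Hyperbola, center (6, -12), transverse axis horizontal; a² = 49, b² = 32.
c² = a² + b² = 49 + 32 = 81, so c = 9.
Foci lie on the horizontal axis through the center: (h ± c, k).

(-3, -12) and (15, -12)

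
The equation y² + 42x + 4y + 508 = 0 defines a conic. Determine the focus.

Only y is squared. Complete the square in y: (y + 2)² = -42(x + 12).
Vertex (-12, -2); 4p = -42 so p = -21/2. Opens left.
Focus is p units from the vertex along the axis: (h + p, k).

(-45/2, -2)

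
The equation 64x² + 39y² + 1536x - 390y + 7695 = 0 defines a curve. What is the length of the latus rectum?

39/4

64(x² + 24x) + 39(y² - 10y) = -7695
64(x + 12)² + 39(y - 5)² = -7695 + 9216 + 975 = 2496
Divide by 2496: (x + 12)²/39 + (y - 5)²/64 = 1
Ellipse, center (-12, 5), major axis vertical; a² = 64, b² = 39.
Latus rectum length = 2b²/a = 2·39/8 = 39/4.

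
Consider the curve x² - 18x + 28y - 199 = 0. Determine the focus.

(9, 3)

Only x is squared. Complete the square in x: (x - 9)² = -28(y - 10).
Vertex (9, 10); 4p = -28 so p = -7. Opens down.
Focus is p units from the vertex along the axis: (h, k + p).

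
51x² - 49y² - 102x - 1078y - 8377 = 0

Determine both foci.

(-9, -11) and (11, -11)

Group: 51(x² - 2x) -49(y² + 22y) = 8377
Complete the square in x and y: 51(x - 1)² -49(y + 11)² = 8377 + 51 - 5929 = 2499
Dividing both sides by 2499: (x - 1)²/49 - (y + 11)²/51 = 1
Hyperbola, center (1, -11), transverse axis horizontal; a² = 49, b² = 51.
c² = a² + b² = 49 + 51 = 100, so c = 10.
Foci lie on the horizontal axis through the center: (h ± c, k).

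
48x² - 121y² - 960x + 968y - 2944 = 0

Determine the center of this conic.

Group: 48(x² - 20x) -121(y² - 8y) = 2944
Complete the square: 48(x - 10)² -121(y - 4)² = 2944 + 4800 - 1936 = 5808
Divide by 5808: (x - 10)²/121 - (y - 4)²/48 = 1
Hyperbola with center (10, 4).

(10, 4)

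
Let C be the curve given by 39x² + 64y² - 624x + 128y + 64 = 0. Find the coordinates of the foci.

(3, -1) and (13, -1)

Collect terms: 39(x² - 16x) + 64(y² + 2y) = -64
Complete the square in x and y: 39(x - 8)² + 64(y + 1)² = -64 + 2496 + 64 = 2496
Dividing both sides by 2496: (x - 8)²/64 + (y + 1)²/39 = 1
Ellipse, center (8, -1), major axis horizontal; a² = 64, b² = 39.
c² = a² - b² = 64 - 39 = 25, so c = 5.
Foci lie on the horizontal axis through the center: (h ± c, k).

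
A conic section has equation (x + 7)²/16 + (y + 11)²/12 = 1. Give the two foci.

Center (-7, -11). The larger denominator 16 sits under the x-term, so the major axis is horizontal; a² = 16, b² = 12.
c² = a² - b² = 16 - 12 = 4, so c = 2.
Foci lie on the horizontal axis through the center: (h ± c, k).

(-9, -11) and (-5, -11)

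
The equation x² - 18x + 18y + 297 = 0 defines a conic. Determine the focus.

Only x is squared. Complete the square in x: (x - 9)² = -18(y + 12).
Vertex (9, -12); 4p = -18 so p = -9/2. Opens down.
Focus is p units from the vertex along the axis: (h, k + p).

(9, -33/2)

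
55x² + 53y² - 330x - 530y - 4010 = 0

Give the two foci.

55(x² - 6x) + 53(y² - 10y) = 4010
Complete the square in x and y: 55(x - 3)² + 53(y - 5)² = 4010 + 495 + 1325 = 5830
Divide through by 5830 to get (x - 3)²/106 + (y - 5)²/110 = 1.
Ellipse, center (3, 5), major axis vertical; a² = 110, b² = 106.
c² = a² - b² = 110 - 106 = 4, so c = 2.
Foci lie on the vertical axis through the center: (h, k ± c).

(3, 3) and (3, 7)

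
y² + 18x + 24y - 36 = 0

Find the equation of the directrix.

Only y is squared. Complete the square in y: (y + 12)² = -18(x - 10).
Vertex (10, -12); 4p = -18 so p = -9/2. Opens left.
Directrix is the vertical line x = h − p = 10 − (-9/2) = 29/2.

x = 29/2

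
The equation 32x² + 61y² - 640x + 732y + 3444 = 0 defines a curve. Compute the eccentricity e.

Rearranging, 32(x² - 20x) + 61(y² + 12y) = -3444.
Complete the square: 32(x - 10)² + 61(y + 6)² = -3444 + 3200 + 2196 = 1952
Dividing both sides by 1952: (x - 10)²/61 + (y + 6)²/32 = 1
Ellipse, center (10, -6), major axis horizontal; a² = 61, b² = 32.
c² = a² - b² = 29, so c = √29.
e = c/a = √29/√61 = √1769/61.

e = √1769/61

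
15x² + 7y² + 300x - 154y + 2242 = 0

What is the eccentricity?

15(x² + 20x) + 7(y² - 22y) = -2242
Complete the square in x and y: 15(x + 10)² + 7(y - 11)² = -2242 + 1500 + 847 = 105
Divide through by 105 to get (x + 10)²/7 + (y - 11)²/15 = 1.
Ellipse, center (-10, 11), major axis vertical; a² = 15, b² = 7.
c² = a² - b² = 8, so c = 2√2.
e = c/a = 2√2/√15 = 2√30/15.

e = 2√30/15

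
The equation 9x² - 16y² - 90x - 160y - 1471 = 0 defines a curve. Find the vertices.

Rearranging, 9(x² - 10x) -16(y² + 10y) = 1471.
Complete the square: 9(x - 5)² -16(y + 5)² = 1471 + 225 - 400 = 1296
Dividing both sides by 1296: (x - 5)²/144 - (y + 5)²/81 = 1
Hyperbola, center (5, -5), transverse axis horizontal; a² = 144, b² = 81.
a = 12. Vertices at (h ± a, k).

(-7, -5) and (17, -5)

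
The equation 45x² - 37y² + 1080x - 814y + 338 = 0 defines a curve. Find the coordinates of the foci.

(-12 - √82, -11) and (-12 + √82, -11)

Group the x- and y-terms: 45(x² + 24x) -37(y² + 22y) = -338
Complete the square in x and y: 45(x + 12)² -37(y + 11)² = -338 + 6480 - 4477 = 1665
Divide through by 1665 to get (x + 12)²/37 - (y + 11)²/45 = 1.
Hyperbola, center (-12, -11), transverse axis horizontal; a² = 37, b² = 45.
c² = a² + b² = 37 + 45 = 82, so c = √82.
Foci lie on the horizontal axis through the center: (h ± c, k).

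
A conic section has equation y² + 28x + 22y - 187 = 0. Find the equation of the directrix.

x = 18

Only y is squared. Complete the square in y: (y + 11)² = -28(x - 11).
Vertex (11, -11); 4p = -28 so p = -7. Opens left.
Directrix is the vertical line x = h − p = 11 − (-7) = 18.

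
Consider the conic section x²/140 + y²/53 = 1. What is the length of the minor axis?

2√53

Center (0, 0). The larger denominator 140 sits under the x-term, so the major axis is horizontal; a² = 140, b² = 53.
b² = 53 so b = √53; the minor axis has length 2b = 2√53.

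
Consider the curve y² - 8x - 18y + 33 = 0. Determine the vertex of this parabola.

Only y is squared. Complete the square in y: (y - 9)² = 8(x + 6).
Vertex (-6, 9); 4p = 8 so p = 2. Opens right.

(-6, 9)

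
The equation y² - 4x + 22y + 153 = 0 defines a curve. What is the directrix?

x = 7

Only y is squared. Complete the square in y: (y + 11)² = 4(x - 8).
Vertex (8, -11); 4p = 4 so p = 1. Opens right.
Directrix is the vertical line x = h − p = 8 − (1) = 7.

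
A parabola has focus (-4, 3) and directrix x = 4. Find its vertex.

(0, 3)

The vertex is the midpoint between the focus and the directrix along the axis of symmetry.
Axis is horizontal (directrix is vertical). Vertex x-coordinate = (-4 + 4)/2 = 0; y-coordinate = 3.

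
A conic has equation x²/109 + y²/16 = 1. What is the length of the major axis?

Center (0, 0). The larger denominator 109 sits under the x-term, so the major axis is horizontal; a² = 109, b² = 16.
a² = 109 so a = √109; the major axis has length 2a = 2√109.

2√109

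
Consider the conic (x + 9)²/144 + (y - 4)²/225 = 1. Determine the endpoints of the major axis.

(-9, -11) and (-9, 19)

Center (-9, 4). The larger denominator 225 sits under the y-term, so the major axis is vertical; a² = 225, b² = 144.
a = 15. Vertices at (h, k ± a).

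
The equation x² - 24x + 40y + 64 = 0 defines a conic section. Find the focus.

(12, -8)

Only x is squared. Complete the square in x: (x - 12)² = -40(y - 2).
Vertex (12, 2); 4p = -40 so p = -10. Opens down.
Focus is p units from the vertex along the axis: (h, k + p).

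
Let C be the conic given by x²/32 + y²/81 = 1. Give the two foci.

Center (0, 0). The larger denominator 81 sits under the y-term, so the major axis is vertical; a² = 81, b² = 32.
c² = a² - b² = 81 - 32 = 49, so c = 7.
Foci lie on the vertical axis through the center: (h, k ± c).

(0, -7) and (0, 7)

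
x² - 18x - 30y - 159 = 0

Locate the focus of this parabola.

(9, -1/2)

Only x is squared. Complete the square in x: (x - 9)² = 30(y + 8).
Vertex (9, -8); 4p = 30 so p = 15/2. Opens up.
Focus is p units from the vertex along the axis: (h, k + p).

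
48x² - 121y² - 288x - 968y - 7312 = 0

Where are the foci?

(-10, -4) and (16, -4)

48(x² - 6x) -121(y² + 8y) = 7312
Completing the square gives 48(x - 3)² -121(y + 4)² = 7312 + 432 - 1936 = 5808.
Dividing both sides by 5808: (x - 3)²/121 - (y + 4)²/48 = 1
Hyperbola, center (3, -4), transverse axis horizontal; a² = 121, b² = 48.
c² = a² + b² = 121 + 48 = 169, so c = 13.
Foci lie on the horizontal axis through the center: (h ± c, k).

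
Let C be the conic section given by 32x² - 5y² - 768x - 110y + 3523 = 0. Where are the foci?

Rearranging, 32(x² - 24x) -5(y² + 22y) = -3523.
Complete the square in x and y: 32(x - 12)² -5(y + 11)² = -3523 + 4608 - 605 = 480
Divide by 480: (x - 12)²/15 - (y + 11)²/96 = 1
Hyperbola, center (12, -11), transverse axis horizontal; a² = 15, b² = 96.
c² = a² + b² = 15 + 96 = 111, so c = √111.
Foci lie on the horizontal axis through the center: (h ± c, k).

(12 - √111, -11) and (12 + √111, -11)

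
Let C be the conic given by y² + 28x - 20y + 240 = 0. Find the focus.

Only y is squared. Complete the square in y: (y - 10)² = -28(x + 5).
Vertex (-5, 10); 4p = -28 so p = -7. Opens left.
Focus is p units from the vertex along the axis: (h + p, k).

(-12, 10)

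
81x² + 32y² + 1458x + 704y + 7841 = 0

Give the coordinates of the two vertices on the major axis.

(-9, -20) and (-9, -2)

Group: 81(x² + 18x) + 32(y² + 22y) = -7841
Complete the square in x and y: 81(x + 9)² + 32(y + 11)² = -7841 + 6561 + 3872 = 2592
Dividing both sides by 2592: (x + 9)²/32 + (y + 11)²/81 = 1
Ellipse, center (-9, -11), major axis vertical; a² = 81, b² = 32.
a = 9. Vertices at (h, k ± a).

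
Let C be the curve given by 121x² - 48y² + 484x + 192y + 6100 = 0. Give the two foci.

121(x² + 4x) -48(y² - 4y) = -6100
Complete the square in x and y: 121(x + 2)² -48(y - 2)² = -6100 + 484 - 192 = -5808
Divide by -5808: (y - 2)²/121 - (x + 2)²/48 = 1
Hyperbola, center (-2, 2), transverse axis vertical; a² = 121, b² = 48.
c² = a² + b² = 121 + 48 = 169, so c = 13.
Foci lie on the vertical axis through the center: (h, k ± c).

(-2, -11) and (-2, 15)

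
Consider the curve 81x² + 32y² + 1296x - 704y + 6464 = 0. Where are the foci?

Collect terms: 81(x² + 16x) + 32(y² - 22y) = -6464
Complete the square in x and y: 81(x + 8)² + 32(y - 11)² = -6464 + 5184 + 3872 = 2592
Divide by 2592: (x + 8)²/32 + (y - 11)²/81 = 1
Ellipse, center (-8, 11), major axis vertical; a² = 81, b² = 32.
c² = a² - b² = 81 - 32 = 49, so c = 7.
Foci lie on the vertical axis through the center: (h, k ± c).

(-8, 4) and (-8, 18)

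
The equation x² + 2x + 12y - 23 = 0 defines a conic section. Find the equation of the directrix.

Only x is squared. Complete the square in x: (x + 1)² = -12(y - 2).
Vertex (-1, 2); 4p = -12 so p = -3. Opens down.
Directrix is the horizontal line y = k − p = 2 − (-3) = 5.

y = 5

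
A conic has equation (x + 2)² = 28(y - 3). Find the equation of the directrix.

Vertex (-2, 3); 4p = 28 so p = 7. Opens up.
Directrix is the horizontal line y = k − p = 3 − (7) = -4.

y = -4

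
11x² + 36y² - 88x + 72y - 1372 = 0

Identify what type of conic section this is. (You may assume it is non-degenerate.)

No xy term. Coefficients of x² and y² are A = 11, C = 36.
A and C have the same sign but A ≠ C ⇒ ellipse.

ellipse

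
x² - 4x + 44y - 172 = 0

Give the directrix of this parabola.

Only x is squared. Complete the square in x: (x - 2)² = -44(y - 4).
Vertex (2, 4); 4p = -44 so p = -11. Opens down.
Directrix is the horizontal line y = k − p = 4 − (-11) = 15.

y = 15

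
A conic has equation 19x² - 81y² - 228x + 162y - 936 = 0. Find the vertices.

Rearranging, 19(x² - 12x) -81(y² - 2y) = 936.
Complete the square: 19(x - 6)² -81(y - 1)² = 936 + 684 - 81 = 1539
Divide by 1539: (x - 6)²/81 - (y - 1)²/19 = 1
Hyperbola, center (6, 1), transverse axis horizontal; a² = 81, b² = 19.
a = 9. Vertices at (h ± a, k).

(-3, 1) and (15, 1)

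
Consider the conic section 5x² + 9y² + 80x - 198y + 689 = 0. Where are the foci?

Collect terms: 5(x² + 16x) + 9(y² - 22y) = -689
Complete the square in x and y: 5(x + 8)² + 9(y - 11)² = -689 + 320 + 1089 = 720
Dividing both sides by 720: (x + 8)²/144 + (y - 11)²/80 = 1
Ellipse, center (-8, 11), major axis horizontal; a² = 144, b² = 80.
c² = a² - b² = 144 - 80 = 64, so c = 8.
Foci lie on the horizontal axis through the center: (h ± c, k).

(-16, 11) and (0, 11)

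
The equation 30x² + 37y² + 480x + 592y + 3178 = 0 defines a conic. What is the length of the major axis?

Rearranging, 30(x² + 16x) + 37(y² + 16y) = -3178.
Complete the square: 30(x + 8)² + 37(y + 8)² = -3178 + 1920 + 2368 = 1110
Divide by 1110: (x + 8)²/37 + (y + 8)²/30 = 1
Ellipse, center (-8, -8), major axis horizontal; a² = 37, b² = 30.
a² = 37 so a = √37; the major axis has length 2a = 2√37.

2√37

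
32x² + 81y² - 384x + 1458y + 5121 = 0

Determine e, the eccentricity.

e = 7/9

32(x² - 12x) + 81(y² + 18y) = -5121
Completing the square gives 32(x - 6)² + 81(y + 9)² = -5121 + 1152 + 6561 = 2592.
Divide through by 2592 to get (x - 6)²/81 + (y + 9)²/32 = 1.
Ellipse, center (6, -9), major axis horizontal; a² = 81, b² = 32.
c² = a² - b² = 49, so c = 7.
e = c/a = 7/9.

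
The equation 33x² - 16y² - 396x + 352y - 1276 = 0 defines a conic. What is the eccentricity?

Group: 33(x² - 12x) -16(y² - 22y) = 1276
33(x - 6)² -16(y - 11)² = 1276 + 1188 - 1936 = 528
Divide through by 528 to get (x - 6)²/16 - (y - 11)²/33 = 1.
Hyperbola, center (6, 11), transverse axis horizontal; a² = 16, b² = 33.
c² = a² + b² = 49, so c = 7.
e = c/a = 7/4.

e = 7/4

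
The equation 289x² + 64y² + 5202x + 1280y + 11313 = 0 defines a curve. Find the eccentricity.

Collect terms: 289(x² + 18x) + 64(y² + 20y) = -11313
289(x + 9)² + 64(y + 10)² = -11313 + 23409 + 6400 = 18496
Divide by 18496: (x + 9)²/64 + (y + 10)²/289 = 1
Ellipse, center (-9, -10), major axis vertical; a² = 289, b² = 64.
c² = a² - b² = 225, so c = 15.
e = c/a = 15/17.

e = 15/17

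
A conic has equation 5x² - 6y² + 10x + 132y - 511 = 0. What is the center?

5(x² + 2x) -6(y² - 22y) = 511
5(x + 1)² -6(y - 11)² = 511 + 5 - 726 = -210
Divide through by -210 to get (y - 11)²/35 - (x + 1)²/42 = 1.
Hyperbola with center (-1, 11).

(-1, 11)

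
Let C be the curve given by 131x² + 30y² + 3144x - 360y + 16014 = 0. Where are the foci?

Rearranging, 131(x² + 24x) + 30(y² - 12y) = -16014.
Complete the square in x and y: 131(x + 12)² + 30(y - 6)² = -16014 + 18864 + 1080 = 3930
Divide through by 3930 to get (x + 12)²/30 + (y - 6)²/131 = 1.
Ellipse, center (-12, 6), major axis vertical; a² = 131, b² = 30.
c² = a² - b² = 131 - 30 = 101, so c = √101.
Foci lie on the vertical axis through the center: (h, k ± c).

(-12, 6 - √101) and (-12, 6 + √101)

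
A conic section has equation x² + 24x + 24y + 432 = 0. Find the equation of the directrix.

y = -6

Only x is squared. Complete the square in x: (x + 12)² = -24(y + 12).
Vertex (-12, -12); 4p = -24 so p = -6. Opens down.
Directrix is the horizontal line y = k − p = -12 − (-6) = -6.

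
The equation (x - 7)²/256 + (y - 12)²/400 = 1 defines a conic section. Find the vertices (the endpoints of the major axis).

Center (7, 12). The larger denominator 400 sits under the y-term, so the major axis is vertical; a² = 400, b² = 256.
a = 20. Vertices at (h, k ± a).

(7, -8) and (7, 32)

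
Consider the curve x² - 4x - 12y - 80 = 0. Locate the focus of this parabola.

Only x is squared. Complete the square in x: (x - 2)² = 12(y + 7).
Vertex (2, -7); 4p = 12 so p = 3. Opens up.
Focus is p units from the vertex along the axis: (h, k + p).

(2, -4)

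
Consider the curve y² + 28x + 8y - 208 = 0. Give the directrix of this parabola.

x = 15

Only y is squared. Complete the square in y: (y + 4)² = -28(x - 8).
Vertex (8, -4); 4p = -28 so p = -7. Opens left.
Directrix is the vertical line x = h − p = 8 − (-7) = 15.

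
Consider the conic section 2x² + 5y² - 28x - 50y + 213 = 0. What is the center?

(7, 5)

Group the x- and y-terms: 2(x² - 14x) + 5(y² - 10y) = -213
Completing the square gives 2(x - 7)² + 5(y - 5)² = -213 + 98 + 125 = 10.
Divide through by 10 to get (x - 7)²/5 + (y - 5)²/2 = 1.
Ellipse with center (7, 5).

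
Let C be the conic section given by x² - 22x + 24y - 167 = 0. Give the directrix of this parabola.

y = 18

Only x is squared. Complete the square in x: (x - 11)² = -24(y - 12).
Vertex (11, 12); 4p = -24 so p = -6. Opens down.
Directrix is the horizontal line y = k − p = 12 − (-6) = 18.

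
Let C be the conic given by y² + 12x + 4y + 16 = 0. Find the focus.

Only y is squared. Complete the square in y: (y + 2)² = -12(x + 1).
Vertex (-1, -2); 4p = -12 so p = -3. Opens left.
Focus is p units from the vertex along the axis: (h + p, k).

(-4, -2)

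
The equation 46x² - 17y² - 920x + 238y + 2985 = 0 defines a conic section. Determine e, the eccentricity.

46(x² - 20x) -17(y² - 14y) = -2985
Complete the square in x and y: 46(x - 10)² -17(y - 7)² = -2985 + 4600 - 833 = 782
Divide by 782: (x - 10)²/17 - (y - 7)²/46 = 1
Hyperbola, center (10, 7), transverse axis horizontal; a² = 17, b² = 46.
c² = a² + b² = 63, so c = 3√7.
e = c/a = 3√7/√17 = 3√119/17.

e = 3√119/17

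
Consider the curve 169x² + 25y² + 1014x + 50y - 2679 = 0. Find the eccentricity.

Rearranging, 169(x² + 6x) + 25(y² + 2y) = 2679.
Complete the square: 169(x + 3)² + 25(y + 1)² = 2679 + 1521 + 25 = 4225
Divide through by 4225 to get (x + 3)²/25 + (y + 1)²/169 = 1.
Ellipse, center (-3, -1), major axis vertical; a² = 169, b² = 25.
c² = a² - b² = 144, so c = 12.
e = c/a = 12/13.

e = 12/13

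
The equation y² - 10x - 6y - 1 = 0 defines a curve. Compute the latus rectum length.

10

Only y is squared. Complete the square in y: (y - 3)² = 10(x + 1).
Vertex (-1, 3); 4p = 10 so p = 5/2. Opens right.
Latus rectum length = |4p| = 10.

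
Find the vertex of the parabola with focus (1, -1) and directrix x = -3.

(-1, -1)

The vertex is the midpoint between the focus and the directrix along the axis of symmetry.
Axis is horizontal (directrix is vertical). Vertex x-coordinate = (1 + (-3))/2 = -1; y-coordinate = -1.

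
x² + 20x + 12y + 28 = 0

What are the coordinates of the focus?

Only x is squared. Complete the square in x: (x + 10)² = -12(y - 6).
Vertex (-10, 6); 4p = -12 so p = -3. Opens down.
Focus is p units from the vertex along the axis: (h, k + p).

(-10, 3)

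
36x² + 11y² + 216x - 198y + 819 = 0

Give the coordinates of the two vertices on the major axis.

(-3, 3) and (-3, 15)

Rearranging, 36(x² + 6x) + 11(y² - 18y) = -819.
Completing the square gives 36(x + 3)² + 11(y - 9)² = -819 + 324 + 891 = 396.
Divide through by 396 to get (x + 3)²/11 + (y - 9)²/36 = 1.
Ellipse, center (-3, 9), major axis vertical; a² = 36, b² = 11.
a = 6. Vertices at (h, k ± a).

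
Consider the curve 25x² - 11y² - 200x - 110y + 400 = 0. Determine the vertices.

(4, -10) and (4, 0)

Group the x- and y-terms: 25(x² - 8x) -11(y² + 10y) = -400
Completing the square gives 25(x - 4)² -11(y + 5)² = -400 + 400 - 275 = -275.
Divide through by -275 to get (y + 5)²/25 - (x - 4)²/11 = 1.
Hyperbola, center (4, -5), transverse axis vertical; a² = 25, b² = 11.
a = 5. Vertices at (h, k ± a).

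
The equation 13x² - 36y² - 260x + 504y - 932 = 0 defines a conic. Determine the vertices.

(4, 7) and (16, 7)

Group the x- and y-terms: 13(x² - 20x) -36(y² - 14y) = 932
Complete the square in x and y: 13(x - 10)² -36(y - 7)² = 932 + 1300 - 1764 = 468
Dividing both sides by 468: (x - 10)²/36 - (y - 7)²/13 = 1
Hyperbola, center (10, 7), transverse axis horizontal; a² = 36, b² = 13.
a = 6. Vertices at (h ± a, k).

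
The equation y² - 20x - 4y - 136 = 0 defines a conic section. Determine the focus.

(-2, 2)

Only y is squared. Complete the square in y: (y - 2)² = 20(x + 7).
Vertex (-7, 2); 4p = 20 so p = 5. Opens right.
Focus is p units from the vertex along the axis: (h + p, k).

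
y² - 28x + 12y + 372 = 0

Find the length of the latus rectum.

28

Only y is squared. Complete the square in y: (y + 6)² = 28(x - 12).
Vertex (12, -6); 4p = 28 so p = 7. Opens right.
Latus rectum length = |4p| = 28.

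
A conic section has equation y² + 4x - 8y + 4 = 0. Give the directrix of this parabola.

x = 4

Only y is squared. Complete the square in y: (y - 4)² = -4(x - 3).
Vertex (3, 4); 4p = -4 so p = -1. Opens left.
Directrix is the vertical line x = h − p = 3 − (-1) = 4.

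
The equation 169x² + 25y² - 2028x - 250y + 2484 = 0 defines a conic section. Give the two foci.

Group the x- and y-terms: 169(x² - 12x) + 25(y² - 10y) = -2484
Completing the square gives 169(x - 6)² + 25(y - 5)² = -2484 + 6084 + 625 = 4225.
Divide through by 4225 to get (x - 6)²/25 + (y - 5)²/169 = 1.
Ellipse, center (6, 5), major axis vertical; a² = 169, b² = 25.
c² = a² - b² = 169 - 25 = 144, so c = 12.
Foci lie on the vertical axis through the center: (h, k ± c).

(6, -7) and (6, 17)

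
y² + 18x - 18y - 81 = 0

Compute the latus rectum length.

Only y is squared. Complete the square in y: (y - 9)² = -18(x - 9).
Vertex (9, 9); 4p = -18 so p = -9/2. Opens left.
Latus rectum length = |4p| = 18.

18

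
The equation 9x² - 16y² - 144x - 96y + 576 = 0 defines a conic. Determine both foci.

Rearranging, 9(x² - 16x) -16(y² + 6y) = -576.
Complete the square: 9(x - 8)² -16(y + 3)² = -576 + 576 - 144 = -144
Divide through by -144 to get (y + 3)²/9 - (x - 8)²/16 = 1.
Hyperbola, center (8, -3), transverse axis vertical; a² = 9, b² = 16.
c² = a² + b² = 9 + 16 = 25, so c = 5.
Foci lie on the vertical axis through the center: (h, k ± c).

(8, -8) and (8, 2)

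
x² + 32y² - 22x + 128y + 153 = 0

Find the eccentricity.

e = √62/8

(x² - 22x) + 32(y² + 4y) = -153
(x - 11)² + 32(y + 2)² = -153 + 121 + 128 = 96
Divide through by 96 to get (x - 11)²/96 + (y + 2)²/3 = 1.
Ellipse, center (11, -2), major axis horizontal; a² = 96, b² = 3.
c² = a² - b² = 93, so c = √93.
e = c/a = √93/4√6 = √62/8.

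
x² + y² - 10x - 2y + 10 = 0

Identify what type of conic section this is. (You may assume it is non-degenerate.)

circle

No xy term. Coefficients of x² and y² are A = 1, C = 1.
A = C (same sign) ⇒ circle.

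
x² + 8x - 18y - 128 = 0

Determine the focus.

(-4, -7/2)

Only x is squared. Complete the square in x: (x + 4)² = 18(y + 8).
Vertex (-4, -8); 4p = 18 so p = 9/2. Opens up.
Focus is p units from the vertex along the axis: (h, k + p).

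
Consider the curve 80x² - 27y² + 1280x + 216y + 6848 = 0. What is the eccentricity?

Collect terms: 80(x² + 16x) -27(y² - 8y) = -6848
Complete the square in x and y: 80(x + 8)² -27(y - 4)² = -6848 + 5120 - 432 = -2160
Dividing both sides by -2160: (y - 4)²/80 - (x + 8)²/27 = 1
Hyperbola, center (-8, 4), transverse axis vertical; a² = 80, b² = 27.
c² = a² + b² = 107, so c = √107.
e = c/a = √107/4√5 = √535/20.

e = √535/20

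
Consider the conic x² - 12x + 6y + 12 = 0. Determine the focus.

(6, 5/2)

Only x is squared. Complete the square in x: (x - 6)² = -6(y - 4).
Vertex (6, 4); 4p = -6 so p = -3/2. Opens down.
Focus is p units from the vertex along the axis: (h, k + p).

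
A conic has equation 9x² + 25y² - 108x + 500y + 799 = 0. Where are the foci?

(-6, -10) and (18, -10)

Group: 9(x² - 12x) + 25(y² + 20y) = -799
Complete the square in x and y: 9(x - 6)² + 25(y + 10)² = -799 + 324 + 2500 = 2025
Divide through by 2025 to get (x - 6)²/225 + (y + 10)²/81 = 1.
Ellipse, center (6, -10), major axis horizontal; a² = 225, b² = 81.
c² = a² - b² = 225 - 81 = 144, so c = 12.
Foci lie on the horizontal axis through the center: (h ± c, k).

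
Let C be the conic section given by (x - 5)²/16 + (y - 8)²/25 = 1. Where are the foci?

Center (5, 8). The larger denominator 25 sits under the y-term, so the major axis is vertical; a² = 25, b² = 16.
c² = a² - b² = 25 - 16 = 9, so c = 3.
Foci lie on the vertical axis through the center: (h, k ± c).

(5, 5) and (5, 11)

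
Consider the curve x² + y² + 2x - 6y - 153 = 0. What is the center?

(x² + 2x) + (y² - 6y) = 153
Complete the square in x and y: (x + 1)² + (y - 3)² = 153 + 1 + 9 = 163
So (x + 1)² + (y - 3)² = 163.
Circle centered at (-1, 3) with r² = 163.

(-1, 3)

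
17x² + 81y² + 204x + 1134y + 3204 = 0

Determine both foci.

Rearranging, 17(x² + 12x) + 81(y² + 14y) = -3204.
Complete the square: 17(x + 6)² + 81(y + 7)² = -3204 + 612 + 3969 = 1377
Dividing both sides by 1377: (x + 6)²/81 + (y + 7)²/17 = 1
Ellipse, center (-6, -7), major axis horizontal; a² = 81, b² = 17.
c² = a² - b² = 81 - 17 = 64, so c = 8.
Foci lie on the horizontal axis through the center: (h ± c, k).

(-14, -7) and (2, -7)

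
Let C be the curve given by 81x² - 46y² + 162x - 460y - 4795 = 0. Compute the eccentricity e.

e = √5842/46

Rearranging, 81(x² + 2x) -46(y² + 10y) = 4795.
Completing the square gives 81(x + 1)² -46(y + 5)² = 4795 + 81 - 1150 = 3726.
Dividing both sides by 3726: (x + 1)²/46 - (y + 5)²/81 = 1
Hyperbola, center (-1, -5), transverse axis horizontal; a² = 46, b² = 81.
c² = a² + b² = 127, so c = √127.
e = c/a = √127/√46 = √5842/46.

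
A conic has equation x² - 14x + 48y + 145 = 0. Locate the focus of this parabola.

Only x is squared. Complete the square in x: (x - 7)² = -48(y + 2).
Vertex (7, -2); 4p = -48 so p = -12. Opens down.
Focus is p units from the vertex along the axis: (h, k + p).

(7, -14)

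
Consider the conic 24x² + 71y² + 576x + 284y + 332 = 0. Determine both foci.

(-12 - √94, -2) and (-12 + √94, -2)

Collect terms: 24(x² + 24x) + 71(y² + 4y) = -332
Completing the square gives 24(x + 12)² + 71(y + 2)² = -332 + 3456 + 284 = 3408.
Divide by 3408: (x + 12)²/142 + (y + 2)²/48 = 1
Ellipse, center (-12, -2), major axis horizontal; a² = 142, b² = 48.
c² = a² - b² = 142 - 48 = 94, so c = √94.
Foci lie on the horizontal axis through the center: (h ± c, k).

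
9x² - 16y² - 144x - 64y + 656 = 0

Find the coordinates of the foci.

Group the x- and y-terms: 9(x² - 16x) -16(y² + 4y) = -656
Completing the square gives 9(x - 8)² -16(y + 2)² = -656 + 576 - 64 = -144.
Dividing both sides by -144: (y + 2)²/9 - (x - 8)²/16 = 1
Hyperbola, center (8, -2), transverse axis vertical; a² = 9, b² = 16.
c² = a² + b² = 9 + 16 = 25, so c = 5.
Foci lie on the vertical axis through the center: (h, k ± c).

(8, -7) and (8, 3)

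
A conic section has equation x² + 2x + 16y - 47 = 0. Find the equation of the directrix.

y = 7

Only x is squared. Complete the square in x: (x + 1)² = -16(y - 3).
Vertex (-1, 3); 4p = -16 so p = -4. Opens down.
Directrix is the horizontal line y = k − p = 3 − (-4) = 7.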